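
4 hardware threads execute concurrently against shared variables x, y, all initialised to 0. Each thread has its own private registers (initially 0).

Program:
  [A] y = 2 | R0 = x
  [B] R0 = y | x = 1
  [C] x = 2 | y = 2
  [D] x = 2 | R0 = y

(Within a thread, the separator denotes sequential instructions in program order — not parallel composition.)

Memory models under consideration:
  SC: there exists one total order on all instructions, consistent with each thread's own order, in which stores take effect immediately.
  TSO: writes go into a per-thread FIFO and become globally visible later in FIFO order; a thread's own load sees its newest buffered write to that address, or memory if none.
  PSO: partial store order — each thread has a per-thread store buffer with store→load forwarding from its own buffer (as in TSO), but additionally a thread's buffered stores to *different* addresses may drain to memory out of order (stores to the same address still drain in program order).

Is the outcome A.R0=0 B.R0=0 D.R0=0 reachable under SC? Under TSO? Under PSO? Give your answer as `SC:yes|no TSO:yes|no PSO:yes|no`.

outcome vector order: (A.R0,B.R0,D.R0)
[SC] allowed = {<0 0 2> <0 2 2> <1 0 0> <1 0 2> <1 2 0> <1 2 2> <2 0 0> <2 0 2> <2 2 0> <2 2 2>}
[TSO] allowed = {<0 0 0> <0 0 2> <0 2 0> <0 2 2> <1 0 0> <1 0 2> <1 2 0> <1 2 2> <2 0 0> <2 0 2> <2 2 0> <2 2 2>}
[PSO] allowed = {<0 0 0> <0 0 2> <0 2 0> <0 2 2> <1 0 0> <1 0 2> <1 2 0> <1 2 2> <2 0 0> <2 0 2> <2 2 0> <2 2 2>}
target <0 0 0> ∈ {TSO,PSO}

SC:no TSO:yes PSO:yes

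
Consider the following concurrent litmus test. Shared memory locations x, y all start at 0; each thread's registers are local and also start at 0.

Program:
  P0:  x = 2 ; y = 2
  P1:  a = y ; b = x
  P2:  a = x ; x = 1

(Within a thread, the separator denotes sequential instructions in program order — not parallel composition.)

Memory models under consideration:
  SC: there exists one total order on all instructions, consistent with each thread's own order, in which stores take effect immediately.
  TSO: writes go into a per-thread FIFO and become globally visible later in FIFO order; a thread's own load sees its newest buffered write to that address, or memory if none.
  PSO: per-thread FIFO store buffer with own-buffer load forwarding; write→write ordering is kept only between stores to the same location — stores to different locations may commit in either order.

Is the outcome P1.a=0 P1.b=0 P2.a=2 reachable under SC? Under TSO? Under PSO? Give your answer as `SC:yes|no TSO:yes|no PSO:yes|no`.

SC:yes TSO:yes PSO:yes

outcome vector order: (P1.a,P1.b,P2.a)
[SC] allowed = {<0 0 0>; <0 0 2>; <0 1 0>; <0 1 2>; <0 2 0>; <0 2 2>; <2 1 0>; <2 1 2>; <2 2 0>; <2 2 2>}
[TSO] allowed = {<0 0 0>; <0 0 2>; <0 1 0>; <0 1 2>; <0 2 0>; <0 2 2>; <2 1 0>; <2 1 2>; <2 2 0>; <2 2 2>}
[PSO] allowed = {<0 0 0>; <0 0 2>; <0 1 0>; <0 1 2>; <0 2 0>; <0 2 2>; <2 0 0>; <2 0 2>; <2 1 0>; <2 1 2>; <2 2 0>; <2 2 2>}
target <0 0 2> ∈ {SC,TSO,PSO}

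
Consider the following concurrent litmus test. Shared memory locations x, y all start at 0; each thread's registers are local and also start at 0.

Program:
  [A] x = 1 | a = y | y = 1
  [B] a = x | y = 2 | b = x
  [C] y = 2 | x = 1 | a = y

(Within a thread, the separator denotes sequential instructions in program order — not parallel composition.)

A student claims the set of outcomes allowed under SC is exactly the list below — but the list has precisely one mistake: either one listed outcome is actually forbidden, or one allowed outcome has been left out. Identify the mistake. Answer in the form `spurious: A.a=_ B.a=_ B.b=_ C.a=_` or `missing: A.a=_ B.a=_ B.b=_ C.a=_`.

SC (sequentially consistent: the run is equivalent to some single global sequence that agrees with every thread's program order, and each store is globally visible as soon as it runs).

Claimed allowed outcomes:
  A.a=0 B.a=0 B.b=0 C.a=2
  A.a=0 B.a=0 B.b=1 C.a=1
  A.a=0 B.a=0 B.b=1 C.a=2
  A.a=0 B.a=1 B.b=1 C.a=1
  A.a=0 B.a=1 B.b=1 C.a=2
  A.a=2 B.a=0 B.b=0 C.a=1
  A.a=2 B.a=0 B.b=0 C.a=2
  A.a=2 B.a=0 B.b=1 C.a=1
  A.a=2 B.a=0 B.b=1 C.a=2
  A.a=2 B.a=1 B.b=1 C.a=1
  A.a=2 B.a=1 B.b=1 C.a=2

outcome vector order: (A.a,B.a,B.b,C.a)
[SC] allowed = {0/0/1/1 0/0/1/2 0/1/1/1 0/1/1/2 2/0/0/1 2/0/0/2 2/0/1/1 2/0/1/2 2/1/1/1 2/1/1/2}
claimed∖SC = {0/0/0/2}

spurious: A.a=0 B.a=0 B.b=0 C.a=2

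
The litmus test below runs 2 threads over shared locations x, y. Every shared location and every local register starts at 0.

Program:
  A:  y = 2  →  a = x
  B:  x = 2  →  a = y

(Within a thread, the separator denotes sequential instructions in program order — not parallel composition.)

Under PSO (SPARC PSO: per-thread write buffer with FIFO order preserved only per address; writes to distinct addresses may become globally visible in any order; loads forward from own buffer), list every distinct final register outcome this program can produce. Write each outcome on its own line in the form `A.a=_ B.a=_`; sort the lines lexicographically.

A.a=0 B.a=0
A.a=0 B.a=2
A.a=2 B.a=0
A.a=2 B.a=2

outcome vector order: (A.a,B.a)
|PSO outcomes| = 4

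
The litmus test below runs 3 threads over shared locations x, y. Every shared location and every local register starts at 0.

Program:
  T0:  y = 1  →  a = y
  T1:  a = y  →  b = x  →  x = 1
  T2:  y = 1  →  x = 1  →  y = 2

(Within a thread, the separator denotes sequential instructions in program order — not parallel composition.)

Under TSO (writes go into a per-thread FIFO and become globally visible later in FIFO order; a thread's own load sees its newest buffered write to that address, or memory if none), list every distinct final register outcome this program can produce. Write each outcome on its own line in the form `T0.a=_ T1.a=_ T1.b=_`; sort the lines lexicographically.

T0.a=1 T1.a=0 T1.b=0
T0.a=1 T1.a=0 T1.b=1
T0.a=1 T1.a=1 T1.b=0
T0.a=1 T1.a=1 T1.b=1
T0.a=1 T1.a=2 T1.b=1
T0.a=2 T1.a=0 T1.b=0
T0.a=2 T1.a=0 T1.b=1
T0.a=2 T1.a=1 T1.b=0
T0.a=2 T1.a=1 T1.b=1
T0.a=2 T1.a=2 T1.b=1

outcome vector order: (T0.a,T1.a,T1.b)
|TSO outcomes| = 10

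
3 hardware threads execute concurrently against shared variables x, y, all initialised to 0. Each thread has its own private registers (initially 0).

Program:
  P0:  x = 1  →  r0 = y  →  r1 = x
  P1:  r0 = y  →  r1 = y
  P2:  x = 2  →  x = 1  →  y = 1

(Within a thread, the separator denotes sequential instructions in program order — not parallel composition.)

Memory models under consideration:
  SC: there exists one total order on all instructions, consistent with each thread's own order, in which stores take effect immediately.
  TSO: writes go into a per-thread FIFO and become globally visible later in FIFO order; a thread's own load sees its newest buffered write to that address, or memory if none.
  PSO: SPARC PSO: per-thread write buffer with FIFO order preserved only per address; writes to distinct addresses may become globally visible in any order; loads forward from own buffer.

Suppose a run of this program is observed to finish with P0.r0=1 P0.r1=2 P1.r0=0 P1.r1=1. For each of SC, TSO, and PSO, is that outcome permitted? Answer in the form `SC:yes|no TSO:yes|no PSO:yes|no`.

outcome vector order: (P0.r0,P0.r1,P1.r0,P1.r1)
SC: 9 outcomes — {0100; 0101; 0111; 0200; 0201; 0211; 1100; 1101; 1111}
TSO: 9 outcomes — {0100; 0101; 0111; 0200; 0201; 0211; 1100; 1101; 1111}
PSO: 12 outcomes — {0100; 0101; 0111; 0200; 0201; 0211; 1100; 1101; 1111; 1200; 1201; 1211}
target 1201 ∈ {PSO}

SC:no TSO:no PSO:yes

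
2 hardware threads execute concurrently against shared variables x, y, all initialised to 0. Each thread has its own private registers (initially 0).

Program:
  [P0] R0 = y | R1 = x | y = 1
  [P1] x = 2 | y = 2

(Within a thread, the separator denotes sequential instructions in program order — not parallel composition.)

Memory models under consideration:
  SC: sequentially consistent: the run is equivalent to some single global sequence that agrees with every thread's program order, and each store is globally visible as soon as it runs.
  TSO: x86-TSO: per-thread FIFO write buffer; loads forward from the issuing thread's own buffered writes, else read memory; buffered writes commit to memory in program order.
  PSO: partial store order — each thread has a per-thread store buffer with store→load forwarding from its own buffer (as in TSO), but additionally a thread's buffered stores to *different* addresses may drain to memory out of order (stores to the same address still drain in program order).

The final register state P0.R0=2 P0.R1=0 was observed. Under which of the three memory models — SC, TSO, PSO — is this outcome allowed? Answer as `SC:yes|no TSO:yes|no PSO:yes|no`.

SC:no TSO:no PSO:yes

outcome vector order: (P0.R0,P0.R1)
SC (3): <0 0> <0 2> <2 2>
TSO (3): <0 0> <0 2> <2 2>
PSO (4): <0 0> <0 2> <2 0> <2 2>
target <2 0> ∈ {PSO}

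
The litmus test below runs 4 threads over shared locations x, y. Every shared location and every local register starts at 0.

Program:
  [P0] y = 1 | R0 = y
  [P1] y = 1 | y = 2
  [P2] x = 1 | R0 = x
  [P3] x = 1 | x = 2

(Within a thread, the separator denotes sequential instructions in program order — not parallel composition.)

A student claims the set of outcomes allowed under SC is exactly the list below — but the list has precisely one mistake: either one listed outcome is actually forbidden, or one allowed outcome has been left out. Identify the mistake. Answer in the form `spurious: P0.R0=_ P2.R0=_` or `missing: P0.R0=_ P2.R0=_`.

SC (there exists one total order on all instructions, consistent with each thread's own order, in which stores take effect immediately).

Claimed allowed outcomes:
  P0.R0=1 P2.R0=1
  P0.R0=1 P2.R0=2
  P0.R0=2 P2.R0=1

outcome vector order: (P0.R0,P2.R0)
SC (4): <1 1>; <1 2>; <2 1>; <2 2>
SC∖claimed = {<2 2>}

missing: P0.R0=2 P2.R0=2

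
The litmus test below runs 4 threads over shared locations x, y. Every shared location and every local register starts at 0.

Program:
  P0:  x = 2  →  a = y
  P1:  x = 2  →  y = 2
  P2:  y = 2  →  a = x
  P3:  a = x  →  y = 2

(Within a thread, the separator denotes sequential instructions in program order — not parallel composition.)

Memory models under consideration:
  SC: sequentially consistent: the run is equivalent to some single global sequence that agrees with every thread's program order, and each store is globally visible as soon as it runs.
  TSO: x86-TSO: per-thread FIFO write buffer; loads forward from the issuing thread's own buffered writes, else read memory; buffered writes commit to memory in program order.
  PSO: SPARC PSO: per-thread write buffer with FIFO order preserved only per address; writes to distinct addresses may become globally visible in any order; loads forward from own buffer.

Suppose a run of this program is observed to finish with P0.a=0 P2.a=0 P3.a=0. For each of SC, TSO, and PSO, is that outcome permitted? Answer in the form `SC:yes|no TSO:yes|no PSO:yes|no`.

outcome vector order: (P0.a,P2.a,P3.a)
under SC → (0,2,0); (0,2,2); (2,0,0); (2,0,2); (2,2,0); (2,2,2)
under TSO → (0,0,0); (0,0,2); (0,2,0); (0,2,2); (2,0,0); (2,0,2); (2,2,0); (2,2,2)
under PSO → (0,0,0); (0,0,2); (0,2,0); (0,2,2); (2,0,0); (2,0,2); (2,2,0); (2,2,2)
target (0,0,0) ∈ {TSO,PSO}

SC:no TSO:yes PSO:yes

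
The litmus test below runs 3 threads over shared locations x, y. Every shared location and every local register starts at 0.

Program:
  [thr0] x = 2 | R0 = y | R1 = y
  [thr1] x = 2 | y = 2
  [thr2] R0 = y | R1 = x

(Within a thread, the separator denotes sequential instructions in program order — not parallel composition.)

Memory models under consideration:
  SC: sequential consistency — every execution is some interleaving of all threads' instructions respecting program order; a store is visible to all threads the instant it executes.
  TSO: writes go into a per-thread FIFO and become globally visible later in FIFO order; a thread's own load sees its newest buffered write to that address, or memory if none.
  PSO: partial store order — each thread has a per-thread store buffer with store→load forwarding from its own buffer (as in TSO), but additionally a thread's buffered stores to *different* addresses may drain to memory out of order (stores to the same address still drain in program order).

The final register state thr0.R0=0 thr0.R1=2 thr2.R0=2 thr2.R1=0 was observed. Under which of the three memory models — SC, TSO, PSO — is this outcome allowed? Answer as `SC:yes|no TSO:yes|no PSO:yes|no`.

outcome vector order: (thr0.R0,thr0.R1,thr2.R0,thr2.R1)
SC: 9 outcomes — {0/0/0/0; 0/0/0/2; 0/0/2/2; 0/2/0/0; 0/2/0/2; 0/2/2/2; 2/2/0/0; 2/2/0/2; 2/2/2/2}
TSO: 9 outcomes — {0/0/0/0; 0/0/0/2; 0/0/2/2; 0/2/0/0; 0/2/0/2; 0/2/2/2; 2/2/0/0; 2/2/0/2; 2/2/2/2}
PSO: 12 outcomes — {0/0/0/0; 0/0/0/2; 0/0/2/0; 0/0/2/2; 0/2/0/0; 0/2/0/2; 0/2/2/0; 0/2/2/2; 2/2/0/0; 2/2/0/2; 2/2/2/0; 2/2/2/2}
target 0/2/2/0 ∈ {PSO}

SC:no TSO:no PSO:yes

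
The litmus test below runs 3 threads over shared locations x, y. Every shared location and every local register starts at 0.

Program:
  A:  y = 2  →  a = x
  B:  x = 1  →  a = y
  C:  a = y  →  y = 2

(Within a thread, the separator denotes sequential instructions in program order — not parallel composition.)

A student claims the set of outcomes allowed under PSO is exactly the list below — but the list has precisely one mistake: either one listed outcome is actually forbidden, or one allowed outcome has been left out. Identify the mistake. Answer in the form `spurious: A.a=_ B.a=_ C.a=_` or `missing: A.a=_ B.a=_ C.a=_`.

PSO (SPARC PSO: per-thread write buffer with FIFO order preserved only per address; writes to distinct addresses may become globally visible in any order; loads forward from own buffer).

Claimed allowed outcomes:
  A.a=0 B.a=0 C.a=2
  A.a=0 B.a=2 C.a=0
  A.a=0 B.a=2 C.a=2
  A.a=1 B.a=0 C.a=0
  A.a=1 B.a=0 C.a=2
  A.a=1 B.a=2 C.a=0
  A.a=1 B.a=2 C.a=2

missing: A.a=0 B.a=0 C.a=0

outcome vector order: (A.a,B.a,C.a)
under PSO → (0,0,0) (0,0,2) (0,2,0) (0,2,2) (1,0,0) (1,0,2) (1,2,0) (1,2,2)
PSO∖claimed = {(0,0,0)}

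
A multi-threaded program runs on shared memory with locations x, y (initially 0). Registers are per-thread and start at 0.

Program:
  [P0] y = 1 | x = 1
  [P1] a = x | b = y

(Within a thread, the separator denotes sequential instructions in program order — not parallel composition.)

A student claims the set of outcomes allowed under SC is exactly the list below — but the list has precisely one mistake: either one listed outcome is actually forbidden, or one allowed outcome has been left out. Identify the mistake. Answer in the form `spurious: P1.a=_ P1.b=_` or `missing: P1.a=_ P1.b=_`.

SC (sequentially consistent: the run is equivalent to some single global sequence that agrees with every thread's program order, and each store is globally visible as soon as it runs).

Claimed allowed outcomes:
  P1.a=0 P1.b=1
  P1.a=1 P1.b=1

missing: P1.a=0 P1.b=0

outcome vector order: (P1.a,P1.b)
under SC → 0/0; 0/1; 1/1
SC∖claimed = {0/0}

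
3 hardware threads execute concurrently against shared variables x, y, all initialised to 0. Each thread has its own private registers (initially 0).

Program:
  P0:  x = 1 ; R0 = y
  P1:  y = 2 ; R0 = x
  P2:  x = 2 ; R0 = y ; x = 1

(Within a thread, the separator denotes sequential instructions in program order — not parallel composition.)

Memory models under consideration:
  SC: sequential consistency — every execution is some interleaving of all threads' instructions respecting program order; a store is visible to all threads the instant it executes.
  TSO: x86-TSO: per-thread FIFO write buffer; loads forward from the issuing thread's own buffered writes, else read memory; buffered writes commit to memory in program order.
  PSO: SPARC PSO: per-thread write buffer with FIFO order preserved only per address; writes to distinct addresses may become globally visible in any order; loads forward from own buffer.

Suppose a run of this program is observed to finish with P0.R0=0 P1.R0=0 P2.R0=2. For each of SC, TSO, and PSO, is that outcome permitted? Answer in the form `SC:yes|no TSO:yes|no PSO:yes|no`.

SC:no TSO:yes PSO:yes

outcome vector order: (P0.R0,P1.R0,P2.R0)
SC (9): <0 1 0>, <0 1 2>, <0 2 0>, <0 2 2>, <2 0 2>, <2 1 0>, <2 1 2>, <2 2 0>, <2 2 2>
TSO (12): <0 0 0>, <0 0 2>, <0 1 0>, <0 1 2>, <0 2 0>, <0 2 2>, <2 0 0>, <2 0 2>, <2 1 0>, <2 1 2>, <2 2 0>, <2 2 2>
PSO (12): <0 0 0>, <0 0 2>, <0 1 0>, <0 1 2>, <0 2 0>, <0 2 2>, <2 0 0>, <2 0 2>, <2 1 0>, <2 1 2>, <2 2 0>, <2 2 2>
target <0 0 2> ∈ {TSO,PSO}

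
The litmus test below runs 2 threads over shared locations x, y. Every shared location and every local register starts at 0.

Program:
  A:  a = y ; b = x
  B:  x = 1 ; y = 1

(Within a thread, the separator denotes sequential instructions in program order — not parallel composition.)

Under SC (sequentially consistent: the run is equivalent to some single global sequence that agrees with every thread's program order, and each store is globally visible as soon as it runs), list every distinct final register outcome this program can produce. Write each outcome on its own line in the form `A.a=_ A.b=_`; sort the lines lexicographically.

A.a=0 A.b=0
A.a=0 A.b=1
A.a=1 A.b=1

outcome vector order: (A.a,A.b)
|SC outcomes| = 3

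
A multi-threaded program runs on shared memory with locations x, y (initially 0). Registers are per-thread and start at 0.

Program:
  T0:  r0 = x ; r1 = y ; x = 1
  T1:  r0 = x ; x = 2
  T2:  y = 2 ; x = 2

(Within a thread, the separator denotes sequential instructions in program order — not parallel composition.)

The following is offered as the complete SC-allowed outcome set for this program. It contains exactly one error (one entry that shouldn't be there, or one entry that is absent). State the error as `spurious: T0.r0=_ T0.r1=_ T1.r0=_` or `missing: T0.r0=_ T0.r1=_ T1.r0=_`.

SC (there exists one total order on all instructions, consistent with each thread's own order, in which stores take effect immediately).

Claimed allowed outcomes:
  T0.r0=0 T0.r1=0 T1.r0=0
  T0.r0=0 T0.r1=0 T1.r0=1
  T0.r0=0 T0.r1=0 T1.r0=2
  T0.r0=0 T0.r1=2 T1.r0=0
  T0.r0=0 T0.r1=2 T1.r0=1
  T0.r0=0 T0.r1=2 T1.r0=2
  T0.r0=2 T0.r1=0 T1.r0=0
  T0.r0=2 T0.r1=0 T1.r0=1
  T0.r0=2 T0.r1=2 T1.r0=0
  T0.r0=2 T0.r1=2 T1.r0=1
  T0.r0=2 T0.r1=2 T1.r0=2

outcome vector order: (T0.r0,T0.r1,T1.r0)
under SC → 000 001 002 020 021 022 200 220 221 222
claimed∖SC = {201}

spurious: T0.r0=2 T0.r1=0 T1.r0=1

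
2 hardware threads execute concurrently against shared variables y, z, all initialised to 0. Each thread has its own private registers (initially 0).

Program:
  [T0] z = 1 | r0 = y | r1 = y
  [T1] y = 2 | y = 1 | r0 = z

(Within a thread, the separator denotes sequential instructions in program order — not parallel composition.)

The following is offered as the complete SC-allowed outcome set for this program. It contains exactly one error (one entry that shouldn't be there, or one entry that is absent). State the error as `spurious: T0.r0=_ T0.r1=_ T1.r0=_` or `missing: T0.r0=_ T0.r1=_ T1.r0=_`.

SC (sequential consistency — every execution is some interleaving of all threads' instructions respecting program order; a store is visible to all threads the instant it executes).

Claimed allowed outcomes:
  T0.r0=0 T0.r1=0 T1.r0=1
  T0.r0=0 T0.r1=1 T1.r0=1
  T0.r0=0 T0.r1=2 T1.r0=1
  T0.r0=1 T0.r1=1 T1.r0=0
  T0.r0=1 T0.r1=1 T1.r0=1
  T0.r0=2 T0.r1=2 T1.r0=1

missing: T0.r0=2 T0.r1=1 T1.r0=1

outcome vector order: (T0.r0,T0.r1,T1.r0)
SC: 7 outcomes — {(0,0,1) (0,1,1) (0,2,1) (1,1,0) (1,1,1) (2,1,1) (2,2,1)}
SC∖claimed = {(2,1,1)}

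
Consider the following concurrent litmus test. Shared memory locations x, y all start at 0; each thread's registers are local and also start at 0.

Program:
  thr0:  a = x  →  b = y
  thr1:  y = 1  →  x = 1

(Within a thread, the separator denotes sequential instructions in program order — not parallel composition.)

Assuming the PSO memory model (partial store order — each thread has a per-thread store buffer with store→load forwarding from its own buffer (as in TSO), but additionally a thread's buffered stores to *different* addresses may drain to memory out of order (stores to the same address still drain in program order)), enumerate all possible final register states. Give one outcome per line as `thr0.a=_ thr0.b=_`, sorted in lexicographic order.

outcome vector order: (thr0.a,thr0.b)
|PSO outcomes| = 4

thr0.a=0 thr0.b=0
thr0.a=0 thr0.b=1
thr0.a=1 thr0.b=0
thr0.a=1 thr0.b=1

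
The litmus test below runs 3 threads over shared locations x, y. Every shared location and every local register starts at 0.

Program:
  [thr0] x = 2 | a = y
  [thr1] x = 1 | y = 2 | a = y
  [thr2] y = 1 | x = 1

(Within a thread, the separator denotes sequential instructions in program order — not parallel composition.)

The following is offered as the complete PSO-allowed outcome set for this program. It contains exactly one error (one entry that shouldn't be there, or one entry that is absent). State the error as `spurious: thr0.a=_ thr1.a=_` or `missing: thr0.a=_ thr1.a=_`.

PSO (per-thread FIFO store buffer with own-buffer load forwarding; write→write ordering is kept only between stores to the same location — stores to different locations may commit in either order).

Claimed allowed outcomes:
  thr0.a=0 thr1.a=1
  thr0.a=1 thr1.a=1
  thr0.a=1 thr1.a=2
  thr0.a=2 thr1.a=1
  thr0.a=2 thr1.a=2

missing: thr0.a=0 thr1.a=2

outcome vector order: (thr0.a,thr1.a)
under PSO → 0/1 0/2 1/1 1/2 2/1 2/2
PSO∖claimed = {0/2}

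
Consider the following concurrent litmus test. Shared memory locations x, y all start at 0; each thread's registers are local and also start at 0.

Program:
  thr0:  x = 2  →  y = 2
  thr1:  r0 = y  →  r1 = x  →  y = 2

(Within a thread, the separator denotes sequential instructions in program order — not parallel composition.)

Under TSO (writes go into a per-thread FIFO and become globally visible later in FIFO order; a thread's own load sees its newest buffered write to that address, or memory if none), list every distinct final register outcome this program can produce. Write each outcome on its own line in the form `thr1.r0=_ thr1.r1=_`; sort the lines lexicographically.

outcome vector order: (thr1.r0,thr1.r1)
|TSO outcomes| = 3

thr1.r0=0 thr1.r1=0
thr1.r0=0 thr1.r1=2
thr1.r0=2 thr1.r1=2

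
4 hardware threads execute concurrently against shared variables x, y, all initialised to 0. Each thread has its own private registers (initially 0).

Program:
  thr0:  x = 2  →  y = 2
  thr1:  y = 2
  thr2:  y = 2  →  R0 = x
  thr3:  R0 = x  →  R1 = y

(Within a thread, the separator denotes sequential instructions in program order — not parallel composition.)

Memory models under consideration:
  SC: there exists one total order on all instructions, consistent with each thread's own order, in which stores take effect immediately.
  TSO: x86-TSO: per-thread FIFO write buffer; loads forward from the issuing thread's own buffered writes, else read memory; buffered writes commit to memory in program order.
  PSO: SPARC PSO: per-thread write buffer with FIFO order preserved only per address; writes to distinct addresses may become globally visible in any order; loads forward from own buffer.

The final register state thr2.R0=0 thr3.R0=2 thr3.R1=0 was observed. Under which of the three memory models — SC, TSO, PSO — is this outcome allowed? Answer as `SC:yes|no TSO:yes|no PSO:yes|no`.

SC:no TSO:yes PSO:yes

outcome vector order: (thr2.R0,thr3.R0,thr3.R1)
under SC → (0,0,0); (0,0,2); (0,2,2); (2,0,0); (2,0,2); (2,2,0); (2,2,2)
under TSO → (0,0,0); (0,0,2); (0,2,0); (0,2,2); (2,0,0); (2,0,2); (2,2,0); (2,2,2)
under PSO → (0,0,0); (0,0,2); (0,2,0); (0,2,2); (2,0,0); (2,0,2); (2,2,0); (2,2,2)
target (0,2,0) ∈ {TSO,PSO}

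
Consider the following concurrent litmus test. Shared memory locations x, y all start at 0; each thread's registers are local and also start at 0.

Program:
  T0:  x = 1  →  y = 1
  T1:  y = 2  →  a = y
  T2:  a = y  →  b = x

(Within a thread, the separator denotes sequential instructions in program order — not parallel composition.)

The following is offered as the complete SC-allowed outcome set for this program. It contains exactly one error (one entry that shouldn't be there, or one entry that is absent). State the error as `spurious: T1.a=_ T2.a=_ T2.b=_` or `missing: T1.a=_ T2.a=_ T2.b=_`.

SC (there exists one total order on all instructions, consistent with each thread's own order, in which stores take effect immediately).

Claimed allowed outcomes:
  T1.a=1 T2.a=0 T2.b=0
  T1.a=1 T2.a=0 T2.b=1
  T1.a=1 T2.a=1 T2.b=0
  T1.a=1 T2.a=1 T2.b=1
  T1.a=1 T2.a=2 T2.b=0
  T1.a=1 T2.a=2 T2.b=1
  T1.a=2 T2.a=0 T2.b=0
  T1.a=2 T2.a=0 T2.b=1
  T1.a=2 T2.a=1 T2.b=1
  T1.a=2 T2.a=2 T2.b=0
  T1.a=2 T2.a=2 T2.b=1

spurious: T1.a=1 T2.a=1 T2.b=0

outcome vector order: (T1.a,T2.a,T2.b)
under SC → 1/0/0, 1/0/1, 1/1/1, 1/2/0, 1/2/1, 2/0/0, 2/0/1, 2/1/1, 2/2/0, 2/2/1
claimed∖SC = {1/1/0}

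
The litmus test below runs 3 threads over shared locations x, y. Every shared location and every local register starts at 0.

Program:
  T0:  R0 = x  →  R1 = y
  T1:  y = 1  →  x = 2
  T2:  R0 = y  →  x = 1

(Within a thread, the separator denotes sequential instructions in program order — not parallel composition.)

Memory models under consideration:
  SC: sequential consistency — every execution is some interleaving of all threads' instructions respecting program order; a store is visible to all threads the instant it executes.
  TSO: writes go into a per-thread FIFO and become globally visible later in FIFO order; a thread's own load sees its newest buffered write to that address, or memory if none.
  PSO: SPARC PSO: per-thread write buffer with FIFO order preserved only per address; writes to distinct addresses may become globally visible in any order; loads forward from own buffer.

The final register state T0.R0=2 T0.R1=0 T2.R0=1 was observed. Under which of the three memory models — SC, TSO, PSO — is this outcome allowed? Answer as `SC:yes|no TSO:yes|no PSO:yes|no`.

outcome vector order: (T0.R0,T0.R1,T2.R0)
SC: 9 outcomes — {<0 0 0>; <0 0 1>; <0 1 0>; <0 1 1>; <1 0 0>; <1 1 0>; <1 1 1>; <2 1 0>; <2 1 1>}
TSO: 9 outcomes — {<0 0 0>; <0 0 1>; <0 1 0>; <0 1 1>; <1 0 0>; <1 1 0>; <1 1 1>; <2 1 0>; <2 1 1>}
PSO: 11 outcomes — {<0 0 0>; <0 0 1>; <0 1 0>; <0 1 1>; <1 0 0>; <1 1 0>; <1 1 1>; <2 0 0>; <2 0 1>; <2 1 0>; <2 1 1>}
target <2 0 1> ∈ {PSO}

SC:no TSO:no PSO:yes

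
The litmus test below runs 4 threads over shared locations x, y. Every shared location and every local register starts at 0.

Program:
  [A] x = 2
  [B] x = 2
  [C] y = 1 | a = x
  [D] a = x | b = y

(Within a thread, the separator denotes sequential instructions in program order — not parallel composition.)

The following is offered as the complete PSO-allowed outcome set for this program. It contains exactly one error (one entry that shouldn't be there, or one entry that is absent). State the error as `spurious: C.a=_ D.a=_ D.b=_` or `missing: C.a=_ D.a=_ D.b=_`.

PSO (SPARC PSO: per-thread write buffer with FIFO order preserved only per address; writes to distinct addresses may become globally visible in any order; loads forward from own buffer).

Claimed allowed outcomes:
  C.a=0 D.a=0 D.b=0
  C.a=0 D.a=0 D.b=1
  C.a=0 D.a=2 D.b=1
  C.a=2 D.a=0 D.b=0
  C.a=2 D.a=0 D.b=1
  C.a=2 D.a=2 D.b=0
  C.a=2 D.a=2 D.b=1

missing: C.a=0 D.a=2 D.b=0

outcome vector order: (C.a,D.a,D.b)
PSO (8): (0,0,0) (0,0,1) (0,2,0) (0,2,1) (2,0,0) (2,0,1) (2,2,0) (2,2,1)
PSO∖claimed = {(0,2,0)}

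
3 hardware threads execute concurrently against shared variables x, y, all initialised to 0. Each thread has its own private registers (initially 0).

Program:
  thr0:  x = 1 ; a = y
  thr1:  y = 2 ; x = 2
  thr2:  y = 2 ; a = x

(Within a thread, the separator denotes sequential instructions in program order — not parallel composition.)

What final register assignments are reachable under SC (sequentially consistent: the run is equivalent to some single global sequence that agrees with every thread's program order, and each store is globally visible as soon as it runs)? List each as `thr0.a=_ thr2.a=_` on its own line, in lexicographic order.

outcome vector order: (thr0.a,thr2.a)
|SC outcomes| = 5

thr0.a=0 thr2.a=1
thr0.a=0 thr2.a=2
thr0.a=2 thr2.a=0
thr0.a=2 thr2.a=1
thr0.a=2 thr2.a=2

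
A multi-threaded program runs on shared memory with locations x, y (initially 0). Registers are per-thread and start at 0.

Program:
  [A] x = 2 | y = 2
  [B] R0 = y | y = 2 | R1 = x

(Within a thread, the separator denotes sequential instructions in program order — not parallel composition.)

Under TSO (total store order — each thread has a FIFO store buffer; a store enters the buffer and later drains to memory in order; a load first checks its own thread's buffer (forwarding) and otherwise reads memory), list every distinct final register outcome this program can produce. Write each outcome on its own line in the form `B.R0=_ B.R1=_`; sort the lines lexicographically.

outcome vector order: (B.R0,B.R1)
|TSO outcomes| = 3

B.R0=0 B.R1=0
B.R0=0 B.R1=2
B.R0=2 B.R1=2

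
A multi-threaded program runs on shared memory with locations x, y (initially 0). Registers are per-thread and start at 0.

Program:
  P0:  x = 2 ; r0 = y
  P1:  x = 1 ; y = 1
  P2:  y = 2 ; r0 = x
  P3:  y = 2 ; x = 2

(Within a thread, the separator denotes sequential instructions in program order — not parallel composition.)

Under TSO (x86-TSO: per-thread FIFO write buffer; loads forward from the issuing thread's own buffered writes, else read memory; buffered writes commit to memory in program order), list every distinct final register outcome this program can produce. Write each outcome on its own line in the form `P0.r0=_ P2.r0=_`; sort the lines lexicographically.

P0.r0=0 P2.r0=0
P0.r0=0 P2.r0=1
P0.r0=0 P2.r0=2
P0.r0=1 P2.r0=0
P0.r0=1 P2.r0=1
P0.r0=1 P2.r0=2
P0.r0=2 P2.r0=0
P0.r0=2 P2.r0=1
P0.r0=2 P2.r0=2

outcome vector order: (P0.r0,P2.r0)
|TSO outcomes| = 9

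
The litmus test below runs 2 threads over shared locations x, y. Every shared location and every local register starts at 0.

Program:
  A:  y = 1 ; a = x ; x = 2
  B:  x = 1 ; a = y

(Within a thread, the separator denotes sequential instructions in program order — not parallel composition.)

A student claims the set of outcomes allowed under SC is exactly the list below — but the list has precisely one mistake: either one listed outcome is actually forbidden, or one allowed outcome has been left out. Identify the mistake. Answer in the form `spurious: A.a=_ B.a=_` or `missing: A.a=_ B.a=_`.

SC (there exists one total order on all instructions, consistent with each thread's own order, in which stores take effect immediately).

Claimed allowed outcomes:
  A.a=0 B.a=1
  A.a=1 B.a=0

outcome vector order: (A.a,B.a)
SC: 3 outcomes — {0/1 1/0 1/1}
SC∖claimed = {1/1}

missing: A.a=1 B.a=1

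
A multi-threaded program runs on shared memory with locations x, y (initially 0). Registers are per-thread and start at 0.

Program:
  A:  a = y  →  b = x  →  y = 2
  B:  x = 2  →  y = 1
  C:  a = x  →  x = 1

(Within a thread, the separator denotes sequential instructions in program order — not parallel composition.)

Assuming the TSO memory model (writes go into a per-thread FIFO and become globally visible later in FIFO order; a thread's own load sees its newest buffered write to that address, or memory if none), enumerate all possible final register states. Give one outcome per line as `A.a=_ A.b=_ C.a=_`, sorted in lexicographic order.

A.a=0 A.b=0 C.a=0
A.a=0 A.b=0 C.a=2
A.a=0 A.b=1 C.a=0
A.a=0 A.b=1 C.a=2
A.a=0 A.b=2 C.a=0
A.a=0 A.b=2 C.a=2
A.a=1 A.b=1 C.a=0
A.a=1 A.b=1 C.a=2
A.a=1 A.b=2 C.a=0
A.a=1 A.b=2 C.a=2

outcome vector order: (A.a,A.b,C.a)
|TSO outcomes| = 10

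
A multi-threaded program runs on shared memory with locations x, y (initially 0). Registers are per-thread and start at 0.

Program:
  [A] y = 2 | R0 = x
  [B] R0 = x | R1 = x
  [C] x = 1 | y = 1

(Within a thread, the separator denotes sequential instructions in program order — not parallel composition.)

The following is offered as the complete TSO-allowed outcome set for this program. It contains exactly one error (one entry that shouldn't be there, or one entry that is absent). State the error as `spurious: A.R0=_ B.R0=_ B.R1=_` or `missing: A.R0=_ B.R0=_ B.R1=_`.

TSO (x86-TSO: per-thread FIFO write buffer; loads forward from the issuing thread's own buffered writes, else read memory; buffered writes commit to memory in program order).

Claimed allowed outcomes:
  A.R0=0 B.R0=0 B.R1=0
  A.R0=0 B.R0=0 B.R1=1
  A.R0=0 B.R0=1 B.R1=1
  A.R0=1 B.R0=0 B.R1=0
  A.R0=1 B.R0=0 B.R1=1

outcome vector order: (A.R0,B.R0,B.R1)
[TSO] allowed = {<0 0 0> <0 0 1> <0 1 1> <1 0 0> <1 0 1> <1 1 1>}
TSO∖claimed = {<1 1 1>}

missing: A.R0=1 B.R0=1 B.R1=1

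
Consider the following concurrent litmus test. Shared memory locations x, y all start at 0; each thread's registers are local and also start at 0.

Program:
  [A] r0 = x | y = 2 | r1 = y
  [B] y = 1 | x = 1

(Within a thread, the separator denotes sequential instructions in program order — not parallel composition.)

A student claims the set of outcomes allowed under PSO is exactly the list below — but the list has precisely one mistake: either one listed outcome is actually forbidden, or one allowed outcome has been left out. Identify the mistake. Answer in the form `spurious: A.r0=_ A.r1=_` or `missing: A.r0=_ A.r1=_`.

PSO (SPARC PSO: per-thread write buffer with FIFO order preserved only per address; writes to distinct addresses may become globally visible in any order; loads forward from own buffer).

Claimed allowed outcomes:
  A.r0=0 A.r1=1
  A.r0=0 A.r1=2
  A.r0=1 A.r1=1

outcome vector order: (A.r0,A.r1)
under PSO → 01, 02, 11, 12
PSO∖claimed = {12}

missing: A.r0=1 A.r1=2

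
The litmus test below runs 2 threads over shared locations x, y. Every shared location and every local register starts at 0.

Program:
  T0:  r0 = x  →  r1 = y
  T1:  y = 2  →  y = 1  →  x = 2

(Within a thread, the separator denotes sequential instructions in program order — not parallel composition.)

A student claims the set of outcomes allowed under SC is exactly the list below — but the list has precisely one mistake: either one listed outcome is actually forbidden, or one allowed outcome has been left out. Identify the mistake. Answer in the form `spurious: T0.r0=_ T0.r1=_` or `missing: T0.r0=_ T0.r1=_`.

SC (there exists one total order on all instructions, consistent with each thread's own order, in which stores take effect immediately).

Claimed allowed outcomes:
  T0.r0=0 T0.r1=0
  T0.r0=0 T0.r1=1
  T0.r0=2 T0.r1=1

missing: T0.r0=0 T0.r1=2

outcome vector order: (T0.r0,T0.r1)
SC (4): 00, 01, 02, 21
SC∖claimed = {02}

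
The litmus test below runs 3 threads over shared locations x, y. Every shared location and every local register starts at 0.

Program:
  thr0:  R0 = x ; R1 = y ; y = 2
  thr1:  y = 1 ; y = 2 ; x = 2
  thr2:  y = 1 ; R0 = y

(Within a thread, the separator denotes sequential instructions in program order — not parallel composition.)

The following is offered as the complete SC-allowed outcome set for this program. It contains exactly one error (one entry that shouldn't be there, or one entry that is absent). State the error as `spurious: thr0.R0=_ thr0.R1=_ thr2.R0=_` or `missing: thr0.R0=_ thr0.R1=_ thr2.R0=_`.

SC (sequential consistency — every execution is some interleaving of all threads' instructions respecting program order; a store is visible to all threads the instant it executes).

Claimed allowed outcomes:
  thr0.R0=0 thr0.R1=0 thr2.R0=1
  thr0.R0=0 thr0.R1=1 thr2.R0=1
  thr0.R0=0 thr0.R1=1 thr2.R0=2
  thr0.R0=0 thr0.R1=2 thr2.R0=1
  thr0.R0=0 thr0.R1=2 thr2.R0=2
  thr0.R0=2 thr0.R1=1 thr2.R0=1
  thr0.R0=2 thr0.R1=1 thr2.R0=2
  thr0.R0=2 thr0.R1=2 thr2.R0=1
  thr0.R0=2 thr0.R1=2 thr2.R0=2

missing: thr0.R0=0 thr0.R1=0 thr2.R0=2

outcome vector order: (thr0.R0,thr0.R1,thr2.R0)
SC (10): 001; 002; 011; 012; 021; 022; 211; 212; 221; 222
SC∖claimed = {002}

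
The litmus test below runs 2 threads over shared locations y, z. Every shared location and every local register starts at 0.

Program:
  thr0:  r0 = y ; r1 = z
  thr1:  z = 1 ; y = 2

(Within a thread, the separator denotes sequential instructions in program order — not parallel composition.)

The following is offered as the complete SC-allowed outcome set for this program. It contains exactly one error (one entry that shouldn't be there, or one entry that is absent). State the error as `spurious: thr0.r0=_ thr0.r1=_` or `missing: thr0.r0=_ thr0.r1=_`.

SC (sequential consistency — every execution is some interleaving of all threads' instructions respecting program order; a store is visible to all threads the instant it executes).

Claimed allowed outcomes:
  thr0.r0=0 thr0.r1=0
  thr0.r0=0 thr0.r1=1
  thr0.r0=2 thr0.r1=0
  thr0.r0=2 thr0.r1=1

outcome vector order: (thr0.r0,thr0.r1)
SC: 3 outcomes — {<0 0>, <0 1>, <2 1>}
claimed∖SC = {<2 0>}

spurious: thr0.r0=2 thr0.r1=0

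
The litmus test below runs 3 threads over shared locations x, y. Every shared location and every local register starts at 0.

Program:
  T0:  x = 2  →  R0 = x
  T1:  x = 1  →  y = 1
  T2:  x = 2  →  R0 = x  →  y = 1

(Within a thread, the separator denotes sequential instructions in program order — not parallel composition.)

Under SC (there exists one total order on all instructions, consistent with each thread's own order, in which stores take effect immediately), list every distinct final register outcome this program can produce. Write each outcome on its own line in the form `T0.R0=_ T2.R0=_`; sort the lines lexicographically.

outcome vector order: (T0.R0,T2.R0)
|SC outcomes| = 4

T0.R0=1 T2.R0=1
T0.R0=1 T2.R0=2
T0.R0=2 T2.R0=1
T0.R0=2 T2.R0=2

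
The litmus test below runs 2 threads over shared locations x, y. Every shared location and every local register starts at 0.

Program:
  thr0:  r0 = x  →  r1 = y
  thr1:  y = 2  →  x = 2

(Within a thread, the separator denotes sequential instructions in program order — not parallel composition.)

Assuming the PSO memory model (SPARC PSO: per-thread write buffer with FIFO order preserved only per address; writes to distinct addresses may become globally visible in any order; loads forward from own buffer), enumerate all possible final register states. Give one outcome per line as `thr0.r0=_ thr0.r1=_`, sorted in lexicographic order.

outcome vector order: (thr0.r0,thr0.r1)
|PSO outcomes| = 4

thr0.r0=0 thr0.r1=0
thr0.r0=0 thr0.r1=2
thr0.r0=2 thr0.r1=0
thr0.r0=2 thr0.r1=2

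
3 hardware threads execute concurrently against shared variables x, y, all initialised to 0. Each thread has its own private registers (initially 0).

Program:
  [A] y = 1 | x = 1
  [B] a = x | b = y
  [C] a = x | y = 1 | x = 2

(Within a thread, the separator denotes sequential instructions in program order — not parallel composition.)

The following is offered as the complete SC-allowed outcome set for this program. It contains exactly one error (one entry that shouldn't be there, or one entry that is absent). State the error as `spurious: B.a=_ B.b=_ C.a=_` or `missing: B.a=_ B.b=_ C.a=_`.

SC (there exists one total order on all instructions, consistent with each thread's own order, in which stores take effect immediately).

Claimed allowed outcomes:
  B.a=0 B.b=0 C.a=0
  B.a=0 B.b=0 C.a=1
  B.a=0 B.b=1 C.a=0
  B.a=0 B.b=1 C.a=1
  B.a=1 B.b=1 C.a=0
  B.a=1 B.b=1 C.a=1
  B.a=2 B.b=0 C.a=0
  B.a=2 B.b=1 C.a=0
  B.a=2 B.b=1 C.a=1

outcome vector order: (B.a,B.b,C.a)
SC (8): 000; 001; 010; 011; 110; 111; 210; 211
claimed∖SC = {200}

spurious: B.a=2 B.b=0 C.a=0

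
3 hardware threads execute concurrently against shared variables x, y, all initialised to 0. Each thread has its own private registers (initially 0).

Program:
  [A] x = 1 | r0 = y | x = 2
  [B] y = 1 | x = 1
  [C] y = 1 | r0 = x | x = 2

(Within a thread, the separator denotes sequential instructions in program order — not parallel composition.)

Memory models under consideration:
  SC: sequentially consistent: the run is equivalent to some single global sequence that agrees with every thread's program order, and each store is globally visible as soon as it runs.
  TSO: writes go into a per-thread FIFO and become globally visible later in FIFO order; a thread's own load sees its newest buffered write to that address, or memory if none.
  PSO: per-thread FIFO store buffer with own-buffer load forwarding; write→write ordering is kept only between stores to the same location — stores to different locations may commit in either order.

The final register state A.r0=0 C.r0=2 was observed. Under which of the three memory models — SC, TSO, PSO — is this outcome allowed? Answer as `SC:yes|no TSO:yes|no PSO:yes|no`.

outcome vector order: (A.r0,C.r0)
SC: 5 outcomes — {01; 02; 10; 11; 12}
TSO: 6 outcomes — {00; 01; 02; 10; 11; 12}
PSO: 6 outcomes — {00; 01; 02; 10; 11; 12}
target 02 ∈ {SC,TSO,PSO}

SC:yes TSO:yes PSO:yes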